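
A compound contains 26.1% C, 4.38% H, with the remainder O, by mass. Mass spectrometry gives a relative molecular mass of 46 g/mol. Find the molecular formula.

Assume 100 g: 26.1 g C, 4.38 g H, 69.52 g O.
C: 26.1 g ÷ 12.01 g/mol = 2.173 mol
H: 4.38 g ÷ 1.008 g/mol = 4.345 mol
O: 69.52 g ÷ 16.00 g/mol = 4.345 mol
Divide by the smallest (2.173 mol C): C 1.000, H 1.999, O 1.999
Ratio ≈ 1:2:2, so the empirical formula is CH2O2
Empirical-formula mass = 46.03 g/mol
n = 46 / 46.03 = 1.00 ≈ 1
Molecular formula = empirical formula = CH2O2

CH2O2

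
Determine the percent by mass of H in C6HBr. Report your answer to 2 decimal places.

Molar mass = 6(12.01) + 1(1.008) + 1(79.90) = 152.968 g/mol
Mass of H per mole = 1 × 1.008 = 1.008 g
% H = 1.008 / 152.968 × 100 = 0.66%

0.66%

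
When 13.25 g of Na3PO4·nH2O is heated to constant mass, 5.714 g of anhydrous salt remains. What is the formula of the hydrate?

Mass of water lost = 13.25 − 5.714 = 7.536 g → 7.536 / 18.02 = 0.4182 mol H2O
Molar mass of Na3PO4 = 163.94 g/mol → mol Na3PO4 = 5.714 / 163.94 = 0.03485
n = 0.4182 / 0.03485 = 12.00 ≈ 12 → Na3PO4·12H2O

Na3PO4·12H2O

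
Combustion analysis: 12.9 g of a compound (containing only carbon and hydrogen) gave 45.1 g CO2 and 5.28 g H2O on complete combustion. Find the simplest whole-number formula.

C7H4

mol C = 45.1 / 44.01 = 1.025; mass C = 1.025 × 12.01 = 12.31 g
mol H = 2 × (5.28 / 18.02) = 0.5860; mass H = 0.5860 × 1.008 = 0.5907 g
Smallest is H at 0.586 mol; normalising gives C 1.749, H 1.000
Multiply by 4: C 6.99, H 4.00 → C7H4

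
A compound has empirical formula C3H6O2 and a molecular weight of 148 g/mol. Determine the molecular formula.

C6H12O4

Empirical-formula mass = 74.08 g/mol
n = 148 / 74.08 = 2.00 ≈ 2
Molecular formula = (C3H6O2)2 = C6H12O4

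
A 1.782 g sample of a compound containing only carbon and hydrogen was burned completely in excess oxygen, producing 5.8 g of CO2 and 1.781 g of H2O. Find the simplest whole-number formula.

mol C = 5.8 / 44.01 = 0.1318; mass C = 0.1318 × 12.01 = 1.583 g
mol H = 2 × (1.781 / 18.02) = 0.1977; mass H = 0.1977 × 1.008 = 0.1993 g
Ratios (÷ 0.1318): C 1.000, H 1.500
Scaling by 2: C 2.00, H 3.00 → C2H3

C2H3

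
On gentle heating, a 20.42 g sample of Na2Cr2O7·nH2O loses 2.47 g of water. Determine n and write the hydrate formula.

Mass of anhydrous Na2Cr2O7 = 20.42 − 2.47 = 17.95 g
mol H2O = 2.47 / 18.02 = 0.1371
Molar mass of Na2Cr2O7 = 261.98 g/mol → mol Na2Cr2O7 = 17.95 / 261.98 = 0.06852
n = 0.1371 / 0.06852 = 2.00 ≈ 2 → Na2Cr2O7·2H2O

Na2Cr2O7·2H2O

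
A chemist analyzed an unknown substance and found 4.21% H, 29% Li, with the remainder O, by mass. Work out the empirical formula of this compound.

Assume 100 g: 4.21 g H, 29 g Li, 66.79 g O.
H: 4.21 g ÷ 1.008 g/mol = 4.177 mol
Li: 29 g ÷ 6.94 g/mol = 4.179 mol
O: 66.79 g ÷ 16.00 g/mol = 4.174 mol
Smallest is O at 4.174 mol; normalising gives H 1.001, Li 1.001, O 1.000
≈ 1:1:1 → HLiO

HLiO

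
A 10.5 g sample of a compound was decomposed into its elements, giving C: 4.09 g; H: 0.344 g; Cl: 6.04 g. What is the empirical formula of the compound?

C2H2Cl

n(C) = 4.09/12.01 = 0.3405, n(H) = 0.344/1.008 = 0.3413, n(Cl) = 6.04/35.45 = 0.1704
Divide by the smallest (0.1704 mol Cl): C 1.999, H 2.003, Cl 1.000
≈ 2:2:1 → C2H2Cl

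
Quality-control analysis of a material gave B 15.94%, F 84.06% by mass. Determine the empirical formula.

BF3

Assume 100 g: 15.94 g B, 84.06 g F.
n(B) = 15.94/10.81 = 1.475, n(F) = 84.06/19.00 = 4.424
Divide by the smallest (1.475 mol B): B 1.000, F 3.000
≈ 1:3 → BF3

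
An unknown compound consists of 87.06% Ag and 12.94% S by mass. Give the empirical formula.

Ag2S

Assume 100 g: 87.06 g Ag, 12.94 g S.
Ag: 87.06 g ÷ 107.87 g/mol = 0.8071 mol
S: 12.94 g ÷ 32.07 g/mol = 0.4035 mol
Smallest is S at 0.4035 mol; normalising gives Ag 2.000, S 1.000
→ Ag2S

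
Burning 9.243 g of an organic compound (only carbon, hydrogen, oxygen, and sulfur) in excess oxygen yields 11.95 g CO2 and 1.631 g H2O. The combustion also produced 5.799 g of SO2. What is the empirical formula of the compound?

mol C = 11.95 / 44.01 = 0.2715; mass C = 0.2715 × 12.01 = 3.261 g
mol H = 2 × (1.631 / 18.02) = 0.1810; mass H = 0.1810 × 1.008 = 0.1825 g
mol S = 5.799 / 64.07 = 0.09051; mass S = 2.903 g
mass O = 9.243 − (6.346) = 2.897 g → mol O = 0.1810
Smallest is S at 0.09051 mol; normalising gives C 3.000, H 2.000, O 2.000, S 1.000
→ C3H2O2S

C3H2O2S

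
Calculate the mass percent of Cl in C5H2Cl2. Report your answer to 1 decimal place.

53.3%

Molar mass = 5(12.01) + 2(1.008) + 2(35.45) = 132.966 g/mol
Mass of Cl per mole = 2 × 35.45 = 70.900 g
% Cl = 70.900 / 132.966 × 100 = 53.3%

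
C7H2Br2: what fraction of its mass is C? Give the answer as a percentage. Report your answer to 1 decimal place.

34.2%

Molar mass = 7(12.01) + 2(1.008) + 2(79.90) = 245.886 g/mol
Mass of C per mole = 7 × 12.01 = 84.070 g
% C = 84.070 / 245.886 × 100 = 34.2%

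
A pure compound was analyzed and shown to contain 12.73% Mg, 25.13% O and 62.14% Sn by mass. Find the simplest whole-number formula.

Assume 100 g: 12.73 g Mg, 25.13 g O, 62.14 g Sn.
n(Mg) = 12.73/24.31 = 0.5237, n(O) = 25.13/16.00 = 1.571, n(Sn) = 62.14/118.71 = 0.5235
Divide by the smallest (0.5235 mol Sn): Mg 1.000, O 3.000, Sn 1.000
→ MgO3Sn

MgO3Sn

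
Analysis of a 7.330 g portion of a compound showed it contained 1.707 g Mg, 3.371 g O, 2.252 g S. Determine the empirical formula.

n(Mg) = 1.707/24.31 = 0.07022, n(O) = 3.371/16.00 = 0.2107, n(S) = 2.252/32.07 = 0.07022
Smallest is Mg at 0.07022 mol; normalising gives Mg 1.000, O 3.000, S 1.000
→ MgO3S

MgO3S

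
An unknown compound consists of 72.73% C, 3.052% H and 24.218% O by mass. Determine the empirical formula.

Assume 100 g: 72.73 g C, 3.052 g H, 24.218 g O.
C: 72.73 g ÷ 12.01 g/mol = 6.056 mol
H: 3.052 g ÷ 1.008 g/mol = 3.028 mol
O: 24.218 g ÷ 16.00 g/mol = 1.514 mol
Ratios (÷ 1.514): C 4.001, H 2.000, O 1.000
Ratio ≈ 4:2:1, so the empirical formula is C4H2O

C4H2O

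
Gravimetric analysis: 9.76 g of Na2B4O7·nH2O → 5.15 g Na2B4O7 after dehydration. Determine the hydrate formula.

Mass of water lost = 9.76 − 5.15 = 4.61 g → 4.61 / 18.02 = 0.2558 mol H2O
Molar mass of Na2B4O7 = 201.22 g/mol → mol Na2B4O7 = 5.15 / 201.22 = 0.02559
n = 0.2558 / 0.02559 = 10.00 ≈ 10 → Na2B4O7·10H2O

Na2B4O7·10H2O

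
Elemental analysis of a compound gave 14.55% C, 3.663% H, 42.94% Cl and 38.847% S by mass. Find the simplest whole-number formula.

Assume 100 g: 14.55 g C, 3.663 g H, 42.94 g Cl, 38.847 g S.
Moles — C: 14.55 / 12.01 = 1.211 mol; H: 3.663 / 1.008 = 3.634 mol; Cl: 42.94 / 35.45 = 1.211 mol; S: 38.847 / 32.07 = 1.211 mol
Divide by the smallest (1.211 mol Cl): C 1.000, H 3.000, Cl 1.000, S 1.000
→ CH3ClS

CH3ClS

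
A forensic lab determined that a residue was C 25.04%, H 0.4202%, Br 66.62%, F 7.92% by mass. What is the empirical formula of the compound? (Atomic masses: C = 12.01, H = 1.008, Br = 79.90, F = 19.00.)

Assume 100 g: 25.04 g C, 0.4202 g H, 66.62 g Br, 7.92 g F.
n(C) = 25.04/12.01 = 2.085, n(H) = 0.4202/1.008 = 0.4169, n(Br) = 66.62/79.90 = 0.8338, n(F) = 7.92/19.00 = 0.4168
Smallest is F at 0.4168 mol; normalising gives C 5.002, H 1.000, Br 2.000, F 1.000
Ratio ≈ 5:1:2:1, so the empirical formula is C5HBr2F

C5HBr2F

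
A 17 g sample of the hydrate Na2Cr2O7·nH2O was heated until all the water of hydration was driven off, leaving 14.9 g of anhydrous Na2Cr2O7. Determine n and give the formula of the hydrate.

Na2Cr2O7·2H2O

Mass of water lost = 17 − 14.9 = 2.1 g → 2.1 / 18.02 = 0.1165 mol H2O
Molar mass of Na2Cr2O7 = 261.98 g/mol → mol Na2Cr2O7 = 14.9 / 261.98 = 0.05687
n = 0.1165 / 0.05687 = 2.05 ≈ 2 → Na2Cr2O7·2H2O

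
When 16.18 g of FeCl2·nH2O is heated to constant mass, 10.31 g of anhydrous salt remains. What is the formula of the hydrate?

FeCl2·4H2O

Mass of water lost = 16.18 − 10.31 = 5.87 g → 5.87 / 18.02 = 0.3257 mol H2O
Molar mass of FeCl2 = 126.75 g/mol → mol FeCl2 = 10.31 / 126.75 = 0.08134
n = 0.3257 / 0.08134 = 4.00 ≈ 4 → FeCl2·4H2O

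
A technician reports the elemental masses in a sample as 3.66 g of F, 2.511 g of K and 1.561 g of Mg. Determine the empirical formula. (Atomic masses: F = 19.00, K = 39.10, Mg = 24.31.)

F: 3.66 g ÷ 19.00 g/mol = 0.1926 mol
K: 2.511 g ÷ 39.10 g/mol = 0.06422 mol
Mg: 1.561 g ÷ 24.31 g/mol = 0.06421 mol
Smallest is Mg at 0.06421 mol; normalising gives F 3.000, K 1.000, Mg 1.000
→ F3KMg

F3KMg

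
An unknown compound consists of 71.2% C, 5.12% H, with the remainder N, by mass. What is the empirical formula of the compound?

C7H6N2

Assume 100 g: 71.2 g C, 5.12 g H, 23.68 g N.
C: 71.2 g ÷ 12.01 g/mol = 5.928 mol
H: 5.12 g ÷ 1.008 g/mol = 5.079 mol
N: 23.68 g ÷ 14.01 g/mol = 1.69 mol
Smallest is N at 1.69 mol; normalising gives C 3.507, H 3.005, N 1.000
×2: C 7.01, H 6.01, N 2.00 → C7H6N2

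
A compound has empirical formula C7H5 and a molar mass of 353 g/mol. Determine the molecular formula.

Empirical-formula mass = 89.11 g/mol
n = 353 / 89.11 = 3.96 ≈ 4
Molecular formula = (C7H5)4 = C28H20

C28H20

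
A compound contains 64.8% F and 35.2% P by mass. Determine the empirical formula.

Assume 100 g: 64.8 g F, 35.2 g P.
Moles — F: 64.8 / 19.00 = 3.411 mol; P: 35.2 / 30.97 = 1.137 mol
Smallest is P at 1.137 mol; normalising gives F 3.001, P 1.000
≈ 3:1 → F3P

F3P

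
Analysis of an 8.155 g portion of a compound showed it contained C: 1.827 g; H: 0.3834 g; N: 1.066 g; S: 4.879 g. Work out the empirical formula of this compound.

C: 1.827 g ÷ 12.01 g/mol = 0.1521 mol
H: 0.3834 g ÷ 1.008 g/mol = 0.3804 mol
N: 1.066 g ÷ 14.01 g/mol = 0.07609 mol
S: 4.879 g ÷ 32.07 g/mol = 0.1521 mol
Smallest is N at 0.07609 mol; normalising gives C 1.999, H 4.999, N 1.000, S 1.999
≈ 2:5:1:2 → C2H5NS2

C2H5NS2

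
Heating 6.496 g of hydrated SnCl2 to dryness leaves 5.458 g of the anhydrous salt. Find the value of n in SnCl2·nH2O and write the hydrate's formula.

Mass of water lost = 6.496 − 5.458 = 1.038 g → 1.038 / 18.02 = 0.0576 mol H2O
Molar mass of SnCl2 = 189.61 g/mol → mol SnCl2 = 5.458 / 189.61 = 0.02879
n = 0.0576 / 0.02879 = 2.00 ≈ 2 → SnCl2·2H2O

SnCl2·2H2O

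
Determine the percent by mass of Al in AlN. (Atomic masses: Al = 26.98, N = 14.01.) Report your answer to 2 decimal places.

Molar mass = 1(26.98) + 1(14.01) = 40.990 g/mol
Mass of Al per mole = 1 × 26.98 = 26.980 g
% Al = 26.980 / 40.990 × 100 = 65.82%

65.82%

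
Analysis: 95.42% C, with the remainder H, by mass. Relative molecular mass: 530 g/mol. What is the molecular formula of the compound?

Assume 100 g: 95.42 g C, 4.58 g H.
Moles — C: 95.42 / 12.01 = 7.945 mol; H: 4.58 / 1.008 = 4.544 mol
Ratios (÷ 4.544): C 1.749, H 1.000
Scaling by 4: C 6.99, H 4.00 → C7H4
Empirical-formula mass = 88.10 g/mol
n = 530 / 88.10 = 6.02 ≈ 6
Molecular formula = (C7H4)×6 = C42H24

C42H24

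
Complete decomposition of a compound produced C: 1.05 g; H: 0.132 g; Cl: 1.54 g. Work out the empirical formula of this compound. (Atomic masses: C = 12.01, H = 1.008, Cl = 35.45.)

C2H3Cl

C: 1.05 g ÷ 12.01 g/mol = 0.08743 mol
H: 0.132 g ÷ 1.008 g/mol = 0.131 mol
Cl: 1.54 g ÷ 35.45 g/mol = 0.04344 mol
Ratios (÷ 0.04344): C 2.013, H 3.014, Cl 1.000
Ratio ≈ 2:3:1, so the empirical formula is C2H3Cl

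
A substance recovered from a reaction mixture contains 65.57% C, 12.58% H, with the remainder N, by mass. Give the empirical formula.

Assume 100 g: 65.57 g C, 12.58 g H, 21.85 g N.
C: 65.57 g ÷ 12.01 g/mol = 5.46 mol
H: 12.58 g ÷ 1.008 g/mol = 12.48 mol
N: 21.85 g ÷ 14.01 g/mol = 1.56 mol
Smallest is N at 1.56 mol; normalising gives C 3.501, H 8.002, N 1.000
Scaling by 2: C 7.00, H 16.00, N 2.00 → C7H16N2

C7H16N2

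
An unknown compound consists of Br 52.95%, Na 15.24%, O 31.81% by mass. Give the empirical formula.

BrNaO3

Assume 100 g: 52.95 g Br, 15.24 g Na, 31.81 g O.
Moles — Br: 52.95 / 79.90 = 0.6627 mol; Na: 15.24 / 22.99 = 0.6629 mol; O: 31.81 / 16.00 = 1.988 mol
Divide by the smallest (0.6627 mol Br): Br 1.000, Na 1.000, O 3.000
Ratio ≈ 1:1:3, so the empirical formula is BrNaO3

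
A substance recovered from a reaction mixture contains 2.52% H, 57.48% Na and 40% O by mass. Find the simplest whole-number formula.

Assume 100 g: 2.52 g H, 57.48 g Na, 40 g O.
H: 2.52 g ÷ 1.008 g/mol = 2.5 mol
Na: 57.48 g ÷ 22.99 g/mol = 2.5 mol
O: 40 g ÷ 16.00 g/mol = 2.5 mol
Smallest is H at 2.5 mol; normalising gives H 1.000, Na 1.000, O 1.000
→ HNaO

HNaO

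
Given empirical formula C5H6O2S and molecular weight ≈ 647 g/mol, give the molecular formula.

Empirical-formula mass = 130.17 g/mol
n = 647 / 130.17 = 4.97 ≈ 5
Molecular formula = (C5H6O2S)5 = C25H30O10S5

C25H30O10S5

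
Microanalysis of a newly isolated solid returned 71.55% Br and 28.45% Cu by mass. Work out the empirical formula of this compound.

Br2Cu

Assume 100 g: 71.55 g Br, 28.45 g Cu.
Br: 71.55 g ÷ 79.90 g/mol = 0.8955 mol
Cu: 28.45 g ÷ 63.55 g/mol = 0.4477 mol
Ratios (÷ 0.4477): Br 2.000, Cu 1.000
→ Br2Cu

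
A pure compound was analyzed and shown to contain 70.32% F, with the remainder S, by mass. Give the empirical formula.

Assume 100 g: 70.32 g F, 29.68 g S.
Moles — F: 70.32 / 19.00 = 3.701 mol; S: 29.68 / 32.07 = 0.9255 mol
Ratios (÷ 0.9255): F 3.999, S 1.000
≈ 4:1 → F4S

F4S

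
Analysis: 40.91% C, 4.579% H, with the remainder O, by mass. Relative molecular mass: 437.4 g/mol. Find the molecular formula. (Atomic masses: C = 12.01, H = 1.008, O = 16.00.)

C15H20O15

Assume 100 g: 40.91 g C, 4.579 g H, 54.511 g O.
Moles — C: 40.91 / 12.01 = 3.406 mol; H: 4.579 / 1.008 = 4.543 mol; O: 54.511 / 16.00 = 3.407 mol
Ratios (÷ 3.406): C 1.000, H 1.334, O 1.000
Multiply by 3: C 3.00, H 4.00, O 3.00 → C3H4O3
Empirical-formula mass = 88.06 g/mol
n = 437.4 / 88.06 = 4.97 ≈ 5
Molecular formula = (C3H4O3)×5 = C15H20O15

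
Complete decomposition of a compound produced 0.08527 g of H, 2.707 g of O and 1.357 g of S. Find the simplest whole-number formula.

H2O4S

n(H) = 0.08527/1.008 = 0.08459, n(O) = 2.707/16.00 = 0.1692, n(S) = 1.357/32.07 = 0.04231
Divide by the smallest (0.04231 mol S): H 1.999, O 3.998, S 1.000
→ H2O4S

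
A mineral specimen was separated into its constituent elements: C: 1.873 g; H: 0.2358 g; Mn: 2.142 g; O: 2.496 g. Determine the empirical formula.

n(C) = 1.873/12.01 = 0.156, n(H) = 0.2358/1.008 = 0.2339, n(Mn) = 2.142/54.94 = 0.03899, n(O) = 2.496/16.00 = 0.156
Divide by the smallest (0.03899 mol Mn): C 4.000, H 6.000, Mn 1.000, O 4.001
→ C4H6MnO4

C4H6MnO4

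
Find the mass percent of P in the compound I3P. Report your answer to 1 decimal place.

7.5%

Molar mass = 3(126.90) + 1(30.97) = 411.670 g/mol
Mass of P per mole = 1 × 30.97 = 30.970 g
% P = 30.970 / 411.670 × 100 = 7.5%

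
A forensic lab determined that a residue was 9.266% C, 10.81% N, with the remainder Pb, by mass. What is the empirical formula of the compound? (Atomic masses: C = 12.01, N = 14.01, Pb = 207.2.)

Assume 100 g: 9.266 g C, 10.81 g N, 79.924 g Pb.
n(C) = 9.266/12.01 = 0.7715, n(N) = 10.81/14.01 = 0.7716, n(Pb) = 79.924/207.2 = 0.3857
Ratios (÷ 0.3857): C 2.000, N 2.000, Pb 1.000
≈ 2:2:1 → C2N2Pb

C2N2Pb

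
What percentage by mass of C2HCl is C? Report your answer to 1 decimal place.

Molar mass = 2(12.01) + 1(1.008) + 1(35.45) = 60.478 g/mol
Mass of C per mole = 2 × 12.01 = 24.020 g
% C = 24.020 / 60.478 × 100 = 39.7%

39.7%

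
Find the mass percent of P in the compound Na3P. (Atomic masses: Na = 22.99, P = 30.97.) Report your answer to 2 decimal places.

Molar mass = 3(22.99) + 1(30.97) = 99.940 g/mol
Mass of P per mole = 1 × 30.97 = 30.970 g
% P = 30.970 / 99.940 × 100 = 30.99%

30.99%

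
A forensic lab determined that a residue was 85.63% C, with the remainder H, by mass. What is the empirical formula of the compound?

CH2

Assume 100 g: 85.63 g C, 14.37 g H.
n(C) = 85.63/12.01 = 7.13, n(H) = 14.37/1.008 = 14.26
Ratios (÷ 7.13): C 1.000, H 1.999
Ratio ≈ 1:2, so the empirical formula is CH2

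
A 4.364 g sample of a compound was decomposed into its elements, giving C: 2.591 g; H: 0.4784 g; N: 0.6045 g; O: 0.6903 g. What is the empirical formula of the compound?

C5H11NO

Moles — C: 2.591 / 12.01 = 0.2157 mol; H: 0.4784 / 1.008 = 0.4746 mol; N: 0.6045 / 14.01 = 0.04315 mol; O: 0.6903 / 16.00 = 0.04314 mol
Smallest is O at 0.04314 mol; normalising gives C 5.000, H 11.001, N 1.000, O 1.000
≈ 5:11:1:1 → C5H11NO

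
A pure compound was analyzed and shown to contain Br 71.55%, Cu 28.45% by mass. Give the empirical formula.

Br2Cu

Assume 100 g: 71.55 g Br, 28.45 g Cu.
Moles — Br: 71.55 / 79.90 = 0.8955 mol; Cu: 28.45 / 63.55 = 0.4477 mol
Ratios (÷ 0.4477): Br 2.000, Cu 1.000
Ratio ≈ 2:1, so the empirical formula is Br2Cu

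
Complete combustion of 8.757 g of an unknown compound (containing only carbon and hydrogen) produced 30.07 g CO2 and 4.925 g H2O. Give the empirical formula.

C5H4

mol C = 30.07 / 44.01 = 0.6833; mass C = 0.6833 × 12.01 = 8.206 g
mol H = 2 × (4.925 / 18.02) = 0.5466; mass H = 0.5466 × 1.008 = 0.5510 g
Divide by the smallest (0.5466 mol H): C 1.250, H 1.000
Scaling by 4: C 5.00, H 4.00 → C5H4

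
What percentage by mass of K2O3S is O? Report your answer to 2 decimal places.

30.33%

Molar mass = 2(39.10) + 3(16.00) + 1(32.07) = 158.270 g/mol
Mass of O per mole = 3 × 16.00 = 48.000 g
% O = 48.000 / 158.270 × 100 = 30.33%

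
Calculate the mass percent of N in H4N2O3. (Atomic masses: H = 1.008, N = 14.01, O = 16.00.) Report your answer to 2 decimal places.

35.00%

Molar mass = 4(1.008) + 2(14.01) + 3(16.00) = 80.052 g/mol
Mass of N per mole = 2 × 14.01 = 28.020 g
% N = 28.020 / 80.052 × 100 = 35.00%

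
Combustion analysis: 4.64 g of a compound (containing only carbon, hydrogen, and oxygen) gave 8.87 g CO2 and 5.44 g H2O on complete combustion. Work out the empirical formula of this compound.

C2H6O

mol C = 8.87 / 44.01 = 0.2015; mass C = 0.2015 × 12.01 = 2.421 g
mol H = 2 × (5.44 / 18.02) = 0.6038; mass H = 0.6038 × 1.008 = 0.6086 g
mass O = 4.64 − (3.029) = 1.611 g → mol O = 0.1007
Ratios (÷ 0.1007): C 2.002, H 5.997, O 1.000
Ratio ≈ 2:6:1, so the empirical formula is C2H6O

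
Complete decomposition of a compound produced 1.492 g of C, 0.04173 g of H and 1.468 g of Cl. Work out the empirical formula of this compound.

C3HCl

Moles — C: 1.492 / 12.01 = 0.1242 mol; H: 0.04173 / 1.008 = 0.0414 mol; Cl: 1.468 / 35.45 = 0.04141 mol
Divide by the smallest (0.0414 mol H): C 3.001, H 1.000, Cl 1.000
Ratio ≈ 3:1:1, so the empirical formula is C3HCl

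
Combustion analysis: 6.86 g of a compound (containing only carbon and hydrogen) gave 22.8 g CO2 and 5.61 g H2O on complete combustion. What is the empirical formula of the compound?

mol C = 22.8 / 44.01 = 0.5181; mass C = 0.5181 × 12.01 = 6.222 g
mol H = 2 × (5.61 / 18.02) = 0.6226; mass H = 0.6226 × 1.008 = 0.6276 g
Ratios (÷ 0.5181): C 1.000, H 1.202
×5: C 5.00, H 6.01 → C5H6

C5H6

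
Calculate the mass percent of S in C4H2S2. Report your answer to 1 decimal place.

56.2%

Molar mass = 4(12.01) + 2(1.008) + 2(32.07) = 114.196 g/mol
Mass of S per mole = 2 × 32.07 = 64.140 g
% S = 64.140 / 114.196 × 100 = 56.2%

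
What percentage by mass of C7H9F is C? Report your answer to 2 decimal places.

Molar mass = 7(12.01) + 9(1.008) + 1(19.00) = 112.142 g/mol
Mass of C per mole = 7 × 12.01 = 84.070 g
% C = 84.070 / 112.142 × 100 = 74.97%

74.97%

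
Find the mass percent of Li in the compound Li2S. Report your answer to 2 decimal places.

30.21%

Molar mass = 2(6.94) + 1(32.07) = 45.950 g/mol
Mass of Li per mole = 2 × 6.94 = 13.880 g
% Li = 13.880 / 45.950 × 100 = 30.21%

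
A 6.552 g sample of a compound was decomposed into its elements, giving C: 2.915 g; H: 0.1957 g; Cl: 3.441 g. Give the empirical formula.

C5H4Cl2

Moles — C: 2.915 / 12.01 = 0.2427 mol; H: 0.1957 / 1.008 = 0.1941 mol; Cl: 3.441 / 35.45 = 0.09707 mol
Divide by the smallest (0.09707 mol Cl): C 2.501, H 2.000, Cl 1.000
Scaling by 2: C 5.00, H 4.00, Cl 2.00 → C5H4Cl2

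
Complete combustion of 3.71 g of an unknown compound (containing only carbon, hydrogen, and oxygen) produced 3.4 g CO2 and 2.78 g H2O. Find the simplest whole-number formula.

mol C = 3.4 / 44.01 = 0.07726; mass C = 0.07726 × 12.01 = 0.9278 g
mol H = 2 × (2.78 / 18.02) = 0.3085; mass H = 0.3085 × 1.008 = 0.3110 g
mass O = 3.71 − (1.239) = 2.471 g → mol O = 0.1544
Divide by the smallest (0.07726 mol C): C 1.000, H 3.994, O 1.999
→ CH4O2

CH4O2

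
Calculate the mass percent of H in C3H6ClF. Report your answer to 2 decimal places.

Molar mass = 3(12.01) + 6(1.008) + 1(35.45) + 1(19.00) = 96.528 g/mol
Mass of H per mole = 6 × 1.008 = 6.048 g
% H = 6.048 / 96.528 × 100 = 6.27%

6.27%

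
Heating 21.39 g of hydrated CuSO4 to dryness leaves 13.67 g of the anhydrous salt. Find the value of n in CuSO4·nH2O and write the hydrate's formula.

Mass of water lost = 21.39 − 13.67 = 7.72 g → 7.72 / 18.02 = 0.4284 mol H2O
Molar mass of CuSO4 = 159.62 g/mol → mol CuSO4 = 13.67 / 159.62 = 0.08564
n = 0.4284 / 0.08564 = 5.00 ≈ 5 → CuSO4·5H2O

CuSO4·5H2O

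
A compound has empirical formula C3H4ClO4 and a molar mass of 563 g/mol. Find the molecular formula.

Empirical-formula mass = 139.51 g/mol
n = 563 / 139.51 = 4.04 ≈ 4
Molecular formula = (C3H4ClO4)4 = C12H16Cl4O16

C12H16Cl4O16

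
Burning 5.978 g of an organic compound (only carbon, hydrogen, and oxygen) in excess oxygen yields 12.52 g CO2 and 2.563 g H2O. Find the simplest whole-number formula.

mol C = 12.52 / 44.01 = 0.2845; mass C = 0.2845 × 12.01 = 3.417 g
mol H = 2 × (2.563 / 18.02) = 0.2845; mass H = 0.2845 × 1.008 = 0.2867 g
mass O = 5.978 − (3.703) = 2.275 g → mol O = 0.1422
Ratios (÷ 0.1422): C 2.001, H 2.001, O 1.000
Ratio ≈ 2:2:1, so the empirical formula is C2H2O

C2H2O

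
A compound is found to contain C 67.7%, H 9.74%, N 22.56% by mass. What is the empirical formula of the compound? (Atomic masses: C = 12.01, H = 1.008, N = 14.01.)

C7H12N2

Assume 100 g: 67.7 g C, 9.74 g H, 22.56 g N.
n(C) = 67.7/12.01 = 5.637, n(H) = 9.74/1.008 = 9.663, n(N) = 22.56/14.01 = 1.61
Ratios (÷ 1.61): C 3.501, H 6.001, N 1.000
Multiply by 2: C 7.00, H 12.00, N 2.00 → C7H12N2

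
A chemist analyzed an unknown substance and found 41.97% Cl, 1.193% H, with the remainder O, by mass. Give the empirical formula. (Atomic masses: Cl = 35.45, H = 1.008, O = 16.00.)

Assume 100 g: 41.97 g Cl, 1.193 g H, 56.837 g O.
n(Cl) = 41.97/35.45 = 1.184, n(H) = 1.193/1.008 = 1.184, n(O) = 56.837/16.00 = 3.552
Ratios (÷ 1.184): Cl 1.000, H 1.000, O 3.001
→ ClHO3

ClHO3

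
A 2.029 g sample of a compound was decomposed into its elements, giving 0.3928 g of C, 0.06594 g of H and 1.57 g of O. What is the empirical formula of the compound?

CH2O3

Moles — C: 0.3928 / 12.01 = 0.03271 mol; H: 0.06594 / 1.008 = 0.06542 mol; O: 1.57 / 16.00 = 0.09813 mol
Divide by the smallest (0.03271 mol C): C 1.000, H 2.000, O 3.000
→ CH2O3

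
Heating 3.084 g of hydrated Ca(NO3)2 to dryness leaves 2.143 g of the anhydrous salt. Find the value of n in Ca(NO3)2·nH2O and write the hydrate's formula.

Mass of water lost = 3.084 − 2.143 = 0.941 g → 0.941 / 18.02 = 0.05222 mol H2O
Molar mass of Ca(NO3)2 = 164.10 g/mol → mol Ca(NO3)2 = 2.143 / 164.10 = 0.01306
n = 0.05222 / 0.01306 = 4.00 ≈ 4 → Ca(NO3)2·4H2O

Ca(NO3)2·4H2O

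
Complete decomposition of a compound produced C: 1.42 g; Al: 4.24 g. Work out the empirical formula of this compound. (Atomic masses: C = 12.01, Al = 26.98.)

n(C) = 1.42/12.01 = 0.1182, n(Al) = 4.24/26.98 = 0.1572
Ratios (÷ 0.1182): C 1.000, Al 1.329
×3: C 3.00, Al 3.99 → C3Al4

C3Al4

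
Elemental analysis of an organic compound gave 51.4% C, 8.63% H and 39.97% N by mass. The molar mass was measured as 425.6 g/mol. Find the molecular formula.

C18H36N12

Assume 100 g: 51.4 g C, 8.63 g H, 39.97 g N.
n(C) = 51.4/12.01 = 4.28, n(H) = 8.63/1.008 = 8.562, n(N) = 39.97/14.01 = 2.853
Smallest is N at 2.853 mol; normalising gives C 1.500, H 3.001, N 1.000
Multiply by 2: C 3.00, H 6.00, N 2.00 → C3H6N2
Empirical-formula mass = 70.10 g/mol
n = 425.6 / 70.10 = 6.07 ≈ 6
Molecular formula = (C3H6N2)×6 = C18H36N12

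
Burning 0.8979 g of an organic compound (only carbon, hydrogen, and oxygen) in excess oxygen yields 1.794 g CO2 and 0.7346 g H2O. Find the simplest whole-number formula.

mol C = 1.794 / 44.01 = 0.04076; mass C = 0.04076 × 12.01 = 0.4896 g
mol H = 2 × (0.7346 / 18.02) = 0.08153; mass H = 0.08153 × 1.008 = 0.08218 g
mass O = 0.8979 − (0.5718) = 0.3261 g → mol O = 0.02038
Smallest is O at 0.02038 mol; normalising gives C 2.000, H 4.000, O 1.000
Ratio ≈ 2:4:1, so the empirical formula is C2H4O

C2H4O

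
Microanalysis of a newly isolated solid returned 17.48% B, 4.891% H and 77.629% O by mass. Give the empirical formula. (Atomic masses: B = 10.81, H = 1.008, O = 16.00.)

BH3O3

Assume 100 g: 17.48 g B, 4.891 g H, 77.629 g O.
B: 17.48 g ÷ 10.81 g/mol = 1.617 mol
H: 4.891 g ÷ 1.008 g/mol = 4.852 mol
O: 77.629 g ÷ 16.00 g/mol = 4.852 mol
Divide by the smallest (1.617 mol B): B 1.000, H 3.001, O 3.000
Ratio ≈ 1:3:3, so the empirical formula is BH3O3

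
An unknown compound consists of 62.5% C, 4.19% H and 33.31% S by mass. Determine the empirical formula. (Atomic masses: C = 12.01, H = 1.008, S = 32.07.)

Assume 100 g: 62.5 g C, 4.19 g H, 33.31 g S.
C: 62.5 g ÷ 12.01 g/mol = 5.204 mol
H: 4.19 g ÷ 1.008 g/mol = 4.157 mol
S: 33.31 g ÷ 32.07 g/mol = 1.039 mol
Smallest is S at 1.039 mol; normalising gives C 5.010, H 4.002, S 1.000
→ C5H4S

C5H4S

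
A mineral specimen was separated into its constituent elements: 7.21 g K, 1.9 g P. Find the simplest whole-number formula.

K3P

n(K) = 7.21/39.10 = 0.1844, n(P) = 1.9/30.97 = 0.06135
Divide by the smallest (0.06135 mol P): K 3.006, P 1.000
→ K3P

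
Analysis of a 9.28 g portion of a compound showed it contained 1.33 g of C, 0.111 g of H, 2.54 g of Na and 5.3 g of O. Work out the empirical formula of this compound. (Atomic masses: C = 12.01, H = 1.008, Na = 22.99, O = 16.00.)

CHNaO3

C: 1.33 g ÷ 12.01 g/mol = 0.1107 mol
H: 0.111 g ÷ 1.008 g/mol = 0.1101 mol
Na: 2.54 g ÷ 22.99 g/mol = 0.1105 mol
O: 5.3 g ÷ 16.00 g/mol = 0.3312 mol
Divide by the smallest (0.1101 mol H): C 1.006, H 1.000, Na 1.003, O 3.008
≈ 1:1:1:3 → CHNaO3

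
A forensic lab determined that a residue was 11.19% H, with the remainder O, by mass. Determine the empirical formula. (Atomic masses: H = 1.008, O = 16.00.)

Assume 100 g: 11.19 g H, 88.81 g O.
H: 11.19 g ÷ 1.008 g/mol = 11.1 mol
O: 88.81 g ÷ 16.00 g/mol = 5.551 mol
Ratios (÷ 5.551): H 2.000, O 1.000
Ratio ≈ 2:1, so the empirical formula is H2O

H2O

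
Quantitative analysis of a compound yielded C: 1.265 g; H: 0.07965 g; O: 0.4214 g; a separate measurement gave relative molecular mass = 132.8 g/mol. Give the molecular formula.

C8H6O2

n(C) = 1.265/12.01 = 0.1053, n(H) = 0.07965/1.008 = 0.07902, n(O) = 0.4214/16.00 = 0.02634
Smallest is O at 0.02634 mol; normalising gives C 3.999, H 3.000, O 1.000
→ C4H3O
Empirical-formula mass = 67.06 g/mol
n = 132.8 / 67.06 = 1.98 ≈ 2
Molecular formula = (C4H3O)×2 = C8H6O2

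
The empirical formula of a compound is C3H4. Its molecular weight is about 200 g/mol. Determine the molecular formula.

C15H20

Empirical-formula mass = 40.06 g/mol
n = 200 / 40.06 = 4.99 ≈ 5
Molecular formula = (C3H4)5 = C15H20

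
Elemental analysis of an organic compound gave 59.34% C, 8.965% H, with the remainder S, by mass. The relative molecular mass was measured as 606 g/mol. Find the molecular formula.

C30H54S6

Assume 100 g: 59.34 g C, 8.965 g H, 31.695 g S.
n(C) = 59.34/12.01 = 4.941, n(H) = 8.965/1.008 = 8.894, n(S) = 31.695/32.07 = 0.9883
Ratios (÷ 0.9883): C 4.999, H 8.999, S 1.000
Ratio ≈ 5:9:1, so the empirical formula is C5H9S
Empirical-formula mass = 101.19 g/mol
n = 606 / 101.19 = 5.99 ≈ 6
Molecular formula = (C5H9S)×6 = C30H54S6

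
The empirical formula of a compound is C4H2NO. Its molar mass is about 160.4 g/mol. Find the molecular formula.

C8H4N2O2

Empirical-formula mass = 80.07 g/mol
n = 160.4 / 80.07 = 2.00 ≈ 2
Molecular formula = (C4H2NO)2 = C8H4N2O2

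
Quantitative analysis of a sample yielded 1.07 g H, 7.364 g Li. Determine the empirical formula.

HLi

Moles — H: 1.07 / 1.008 = 1.062 mol; Li: 7.364 / 6.94 = 1.061 mol
Smallest is Li at 1.061 mol; normalising gives H 1.000, Li 1.000
→ HLi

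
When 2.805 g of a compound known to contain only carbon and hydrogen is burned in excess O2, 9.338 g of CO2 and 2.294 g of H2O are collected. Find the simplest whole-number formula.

mol C = 9.338 / 44.01 = 0.2122; mass C = 0.2122 × 12.01 = 2.548 g
mol H = 2 × (2.294 / 18.02) = 0.2546; mass H = 0.2546 × 1.008 = 0.2566 g
Divide by the smallest (0.2122 mol C): C 1.000, H 1.200
Scaling by 5: C 5.00, H 6.00 → C5H6

C5H6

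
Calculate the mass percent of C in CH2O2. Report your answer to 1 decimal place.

26.1%

Molar mass = 1(12.01) + 2(1.008) + 2(16.00) = 46.026 g/mol
Mass of C per mole = 1 × 12.01 = 12.010 g
% C = 12.010 / 46.026 × 100 = 26.1%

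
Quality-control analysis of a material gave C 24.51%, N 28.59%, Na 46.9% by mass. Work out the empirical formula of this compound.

Assume 100 g: 24.51 g C, 28.59 g N, 46.9 g Na.
Moles — C: 24.51 / 12.01 = 2.041 mol; N: 28.59 / 14.01 = 2.041 mol; Na: 46.9 / 22.99 = 2.04 mol
Smallest is Na at 2.04 mol; normalising gives C 1.000, N 1.000, Na 1.000
→ CNNa

CNNa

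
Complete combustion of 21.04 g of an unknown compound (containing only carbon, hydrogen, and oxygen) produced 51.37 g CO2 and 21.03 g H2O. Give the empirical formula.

mol C = 51.37 / 44.01 = 1.167; mass C = 1.167 × 12.01 = 14.02 g
mol H = 2 × (21.03 / 18.02) = 2.334; mass H = 2.334 × 1.008 = 2.353 g
mass O = 21.04 − (16.37) = 4.669 g → mol O = 0.2918
Smallest is O at 0.2918 mol; normalising gives C 4.000, H 7.999, O 1.000
≈ 4:8:1 → C4H8O

C4H8O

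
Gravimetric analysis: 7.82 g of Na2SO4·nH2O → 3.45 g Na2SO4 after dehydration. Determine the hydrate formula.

Na2SO4·10H2O

Mass of water lost = 7.82 − 3.45 = 4.37 g → 4.37 / 18.02 = 0.2425 mol H2O
Molar mass of Na2SO4 = 142.05 g/mol → mol Na2SO4 = 3.45 / 142.05 = 0.02429
n = 0.2425 / 0.02429 = 9.99 ≈ 10 → Na2SO4·10H2O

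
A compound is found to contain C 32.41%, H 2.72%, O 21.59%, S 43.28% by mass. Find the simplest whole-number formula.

C2H2OS

Assume 100 g: 32.41 g C, 2.72 g H, 21.59 g O, 43.28 g S.
Moles — C: 32.41 / 12.01 = 2.699 mol; H: 2.72 / 1.008 = 2.698 mol; O: 21.59 / 16.00 = 1.349 mol; S: 43.28 / 32.07 = 1.35 mol
Smallest is O at 1.349 mol; normalising gives C 2.000, H 2.000, O 1.000, S 1.000
≈ 2:2:1:1 → C2H2OS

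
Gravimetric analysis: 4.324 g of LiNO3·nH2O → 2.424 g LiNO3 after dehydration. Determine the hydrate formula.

Mass of water lost = 4.324 − 2.424 = 1.9 g → 1.9 / 18.02 = 0.1054 mol H2O
Molar mass of LiNO3 = 68.95 g/mol → mol LiNO3 = 2.424 / 68.95 = 0.03516
n = 0.1054 / 0.03516 = 3.00 ≈ 3 → LiNO3·3H2O

LiNO3·3H2O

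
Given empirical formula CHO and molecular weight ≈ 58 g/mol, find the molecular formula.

Empirical-formula mass = 29.02 g/mol
n = 58 / 29.02 = 2.00 ≈ 2
Molecular formula = (CHO)2 = C2H2O2

C2H2O2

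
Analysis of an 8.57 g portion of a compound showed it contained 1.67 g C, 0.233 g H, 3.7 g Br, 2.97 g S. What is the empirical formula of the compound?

Moles — C: 1.67 / 12.01 = 0.1391 mol; H: 0.233 / 1.008 = 0.2312 mol; Br: 3.7 / 79.90 = 0.04631 mol; S: 2.97 / 32.07 = 0.09261 mol
Divide by the smallest (0.04631 mol Br): C 3.003, H 4.992, Br 1.000, S 2.000
→ C3H5BrS2

C3H5BrS2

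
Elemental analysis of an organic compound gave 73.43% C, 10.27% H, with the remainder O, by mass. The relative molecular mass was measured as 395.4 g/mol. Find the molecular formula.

C24H40O4

Assume 100 g: 73.43 g C, 10.27 g H, 16.3 g O.
C: 73.43 g ÷ 12.01 g/mol = 6.114 mol
H: 10.27 g ÷ 1.008 g/mol = 10.19 mol
O: 16.3 g ÷ 16.00 g/mol = 1.019 mol
Smallest is O at 1.019 mol; normalising gives C 6.002, H 10.001, O 1.000
→ C6H10O
Empirical-formula mass = 98.14 g/mol
n = 395.4 / 98.14 = 4.03 ≈ 4
Molecular formula = (C6H10O)×4 = C24H40O4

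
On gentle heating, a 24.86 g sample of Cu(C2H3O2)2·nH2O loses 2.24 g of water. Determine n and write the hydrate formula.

Cu(C2H3O2)2·H2O

Mass of anhydrous Cu(C2H3O2)2 = 24.86 − 2.24 = 22.62 g
mol H2O = 2.24 / 18.02 = 0.1243
Molar mass of Cu(C2H3O2)2 = 181.64 g/mol → mol Cu(C2H3O2)2 = 22.62 / 181.64 = 0.1245
n = 0.1243 / 0.1245 = 1.00 ≈ 1 → Cu(C2H3O2)2·H2O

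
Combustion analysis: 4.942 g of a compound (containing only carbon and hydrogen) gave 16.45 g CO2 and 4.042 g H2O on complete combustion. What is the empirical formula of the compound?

C5H6

mol C = 16.45 / 44.01 = 0.3738; mass C = 0.3738 × 12.01 = 4.489 g
mol H = 2 × (4.042 / 18.02) = 0.4486; mass H = 0.4486 × 1.008 = 0.4522 g
Smallest is C at 0.3738 mol; normalising gives C 1.000, H 1.200
Scaling by 5: C 5.00, H 6.00 → C5H6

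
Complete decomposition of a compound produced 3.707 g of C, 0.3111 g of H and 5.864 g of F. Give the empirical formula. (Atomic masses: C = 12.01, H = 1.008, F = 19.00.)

CHF

Moles — C: 3.707 / 12.01 = 0.3087 mol; H: 0.3111 / 1.008 = 0.3086 mol; F: 5.864 / 19.00 = 0.3086 mol
Smallest is H at 0.3086 mol; normalising gives C 1.000, H 1.000, F 1.000
≈ 1:1:1 → CHF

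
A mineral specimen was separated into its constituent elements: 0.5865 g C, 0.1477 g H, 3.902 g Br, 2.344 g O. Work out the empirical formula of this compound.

n(C) = 0.5865/12.01 = 0.04883, n(H) = 0.1477/1.008 = 0.1465, n(Br) = 3.902/79.90 = 0.04884, n(O) = 2.344/16.00 = 0.1465
Smallest is C at 0.04883 mol; normalising gives C 1.000, H 3.001, Br 1.000, O 3.000
Ratio ≈ 1:3:1:3, so the empirical formula is CH3BrO3

CH3BrO3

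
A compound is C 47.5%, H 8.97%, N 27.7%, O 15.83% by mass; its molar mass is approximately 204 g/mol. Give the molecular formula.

C8H18N4O2

Assume 100 g: 47.5 g C, 8.97 g H, 27.7 g N, 15.83 g O.
C: 47.5 g ÷ 12.01 g/mol = 3.955 mol
H: 8.97 g ÷ 1.008 g/mol = 8.899 mol
N: 27.7 g ÷ 14.01 g/mol = 1.977 mol
O: 15.83 g ÷ 16.00 g/mol = 0.9894 mol
Divide by the smallest (0.9894 mol O): C 3.998, H 8.994, N 1.998, O 1.000
Ratio ≈ 4:9:2:1, so the empirical formula is C4H9N2O
Empirical-formula mass = 101.13 g/mol
n = 204 / 101.13 = 2.02 ≈ 2
Molecular formula = (C4H9N2O)×2 = C8H18N4O2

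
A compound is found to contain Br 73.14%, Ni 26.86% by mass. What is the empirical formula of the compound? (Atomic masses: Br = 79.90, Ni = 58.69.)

Assume 100 g: 73.14 g Br, 26.86 g Ni.
Moles — Br: 73.14 / 79.90 = 0.9154 mol; Ni: 26.86 / 58.69 = 0.4577 mol
Ratios (÷ 0.4577): Br 2.000, Ni 1.000
Ratio ≈ 2:1, so the empirical formula is Br2Ni

Br2Ni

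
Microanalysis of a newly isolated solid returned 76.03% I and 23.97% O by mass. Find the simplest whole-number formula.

I2O5

Assume 100 g: 76.03 g I, 23.97 g O.
n(I) = 76.03/126.90 = 0.5991, n(O) = 23.97/16.00 = 1.498
Smallest is I at 0.5991 mol; normalising gives I 1.000, O 2.500
Scaling by 2: I 2.00, O 5.00 → I2O5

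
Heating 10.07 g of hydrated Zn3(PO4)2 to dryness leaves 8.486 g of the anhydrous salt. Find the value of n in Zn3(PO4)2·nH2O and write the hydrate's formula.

Zn3(PO4)2·4H2O

Mass of water lost = 10.07 − 8.486 = 1.584 g → 1.584 / 18.02 = 0.0879 mol H2O
Molar mass of Zn3(PO4)2 = 386.08 g/mol → mol Zn3(PO4)2 = 8.486 / 386.08 = 0.02198
n = 0.0879 / 0.02198 = 4.00 ≈ 4 → Zn3(PO4)2·4H2O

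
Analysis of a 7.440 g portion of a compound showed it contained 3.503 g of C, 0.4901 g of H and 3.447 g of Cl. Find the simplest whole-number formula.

C3H5Cl

Moles — C: 3.503 / 12.01 = 0.2917 mol; H: 0.4901 / 1.008 = 0.4862 mol; Cl: 3.447 / 35.45 = 0.09724 mol
Divide by the smallest (0.09724 mol Cl): C 3.000, H 5.000, Cl 1.000
Ratio ≈ 3:5:1, so the empirical formula is C3H5Cl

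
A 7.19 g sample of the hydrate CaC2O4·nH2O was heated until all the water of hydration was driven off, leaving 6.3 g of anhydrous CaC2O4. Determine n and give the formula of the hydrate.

CaC2O4·H2O

Mass of water lost = 7.19 − 6.3 = 0.89 g → 0.89 / 18.02 = 0.04939 mol H2O
Molar mass of CaC2O4 = 128.10 g/mol → mol CaC2O4 = 6.3 / 128.10 = 0.04918
n = 0.04939 / 0.04918 = 1.00 ≈ 1 → CaC2O4·H2O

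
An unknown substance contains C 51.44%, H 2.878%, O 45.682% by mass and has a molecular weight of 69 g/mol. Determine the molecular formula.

C3H2O2

Assume 100 g: 51.44 g C, 2.878 g H, 45.682 g O.
n(C) = 51.44/12.01 = 4.283, n(H) = 2.878/1.008 = 2.855, n(O) = 45.682/16.00 = 2.855
Smallest is O at 2.855 mol; normalising gives C 1.500, H 1.000, O 1.000
Scaling by 2: C 3.00, H 2.00, O 2.00 → C3H2O2
Empirical-formula mass = 70.05 g/mol
n = 69 / 70.05 = 0.99 ≈ 1
Molecular formula = empirical formula = C3H2O2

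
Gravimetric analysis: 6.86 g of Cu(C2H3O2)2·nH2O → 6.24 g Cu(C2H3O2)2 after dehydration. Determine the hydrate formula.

Cu(C2H3O2)2·H2O

Mass of water lost = 6.86 − 6.24 = 0.62 g → 0.62 / 18.02 = 0.03441 mol H2O
Molar mass of Cu(C2H3O2)2 = 181.64 g/mol → mol Cu(C2H3O2)2 = 6.24 / 181.64 = 0.03435
n = 0.03441 / 0.03435 = 1.00 ≈ 1 → Cu(C2H3O2)2·H2O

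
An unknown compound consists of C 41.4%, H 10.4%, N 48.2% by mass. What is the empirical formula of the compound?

Assume 100 g: 41.4 g C, 10.4 g H, 48.2 g N.
Moles — C: 41.4 / 12.01 = 3.447 mol; H: 10.4 / 1.008 = 10.32 mol; N: 48.2 / 14.01 = 3.44 mol
Ratios (÷ 3.44): C 1.002, H 2.999, N 1.000
→ CH3N

CH3N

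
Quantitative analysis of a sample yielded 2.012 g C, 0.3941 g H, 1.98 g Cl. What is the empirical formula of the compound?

C3H7Cl

C: 2.012 g ÷ 12.01 g/mol = 0.1675 mol
H: 0.3941 g ÷ 1.008 g/mol = 0.391 mol
Cl: 1.98 g ÷ 35.45 g/mol = 0.05585 mol
Divide by the smallest (0.05585 mol Cl): C 2.999, H 7.000, Cl 1.000
≈ 3:7:1 → C3H7Cl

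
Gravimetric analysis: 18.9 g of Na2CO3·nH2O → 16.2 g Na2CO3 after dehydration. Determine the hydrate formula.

Mass of water lost = 18.9 − 16.2 = 2.7 g → 2.7 / 18.02 = 0.1498 mol H2O
Molar mass of Na2CO3 = 105.99 g/mol → mol Na2CO3 = 16.2 / 105.99 = 0.1528
n = 0.1498 / 0.1528 = 0.98 ≈ 1 → Na2CO3·H2O

Na2CO3·H2O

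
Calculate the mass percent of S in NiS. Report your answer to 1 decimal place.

Molar mass = 1(58.69) + 1(32.07) = 90.760 g/mol
Mass of S per mole = 1 × 32.07 = 32.070 g
% S = 32.070 / 90.760 × 100 = 35.3%

35.3%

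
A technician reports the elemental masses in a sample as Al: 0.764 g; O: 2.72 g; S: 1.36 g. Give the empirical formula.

Al2O12S3

Moles — Al: 0.764 / 26.98 = 0.02832 mol; O: 2.72 / 16.00 = 0.17 mol; S: 1.36 / 32.07 = 0.04241 mol
Divide by the smallest (0.02832 mol Al): Al 1.000, O 6.003, S 1.498
Multiply by 2: Al 2.00, O 12.01, S 3.00 → Al2O12S3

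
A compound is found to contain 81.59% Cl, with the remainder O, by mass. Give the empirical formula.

Assume 100 g: 81.59 g Cl, 18.41 g O.
Cl: 81.59 g ÷ 35.45 g/mol = 2.302 mol
O: 18.41 g ÷ 16.00 g/mol = 1.151 mol
Divide by the smallest (1.151 mol O): Cl 2.000, O 1.000
≈ 2:1 → Cl2O

Cl2O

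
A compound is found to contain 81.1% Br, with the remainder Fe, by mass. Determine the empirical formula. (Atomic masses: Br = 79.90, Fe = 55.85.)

Br3Fe

Assume 100 g: 81.1 g Br, 18.9 g Fe.
n(Br) = 81.1/79.90 = 1.015, n(Fe) = 18.9/55.85 = 0.3384
Divide by the smallest (0.3384 mol Fe): Br 2.999, Fe 1.000
→ Br3Fe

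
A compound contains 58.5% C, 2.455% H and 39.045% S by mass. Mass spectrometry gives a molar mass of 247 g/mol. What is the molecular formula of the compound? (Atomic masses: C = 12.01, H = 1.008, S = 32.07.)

C12H6S3

Assume 100 g: 58.5 g C, 2.455 g H, 39.045 g S.
C: 58.5 g ÷ 12.01 g/mol = 4.871 mol
H: 2.455 g ÷ 1.008 g/mol = 2.436 mol
S: 39.045 g ÷ 32.07 g/mol = 1.217 mol
Smallest is S at 1.217 mol; normalising gives C 4.001, H 2.000, S 1.000
→ C4H2S
Empirical-formula mass = 82.13 g/mol
n = 247 / 82.13 = 3.01 ≈ 3
Molecular formula = (C4H2S)×3 = C12H6S3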